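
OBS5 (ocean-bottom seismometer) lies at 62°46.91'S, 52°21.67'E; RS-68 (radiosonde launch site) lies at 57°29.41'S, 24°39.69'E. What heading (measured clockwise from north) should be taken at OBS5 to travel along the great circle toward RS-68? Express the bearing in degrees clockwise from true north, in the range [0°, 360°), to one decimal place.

278.5°

OBS5: φ = -62.78183°, λ = +52.36117°
RS-68: φ = -57.49017°, λ = +24.66150°
Δλ = -27.6997°
y = sin Δλ · cos φ₂ = -0.249824
x = cos φ₁ sin φ₂ − sin φ₁ cos φ₂ cos Δλ = 0.037453
θ = atan2(y, x) = -81.4739° → 278.5261° (mod 360°)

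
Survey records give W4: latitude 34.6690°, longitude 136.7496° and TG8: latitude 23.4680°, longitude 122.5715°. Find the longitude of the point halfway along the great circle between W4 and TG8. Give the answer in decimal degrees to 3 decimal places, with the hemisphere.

129.272°E

Bx = cos φ₂ cos Δλ = 0.889341,  By = cos φ₂ sin Δλ = -0.224676
φₘ = atan2(sin φ₁ + sin φ₂, √((cos φ₁ + Bx)² + By²)) = 29.25503°
λₘ = λ₁ + atan2(By, cos φ₁ + Bx) = 129.27216°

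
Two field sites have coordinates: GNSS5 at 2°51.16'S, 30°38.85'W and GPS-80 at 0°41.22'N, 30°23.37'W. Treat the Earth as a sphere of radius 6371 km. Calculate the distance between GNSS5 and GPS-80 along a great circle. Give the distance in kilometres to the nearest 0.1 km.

GNSS5: φ = -2.85267°, λ = -30.64750°
GPS-80: φ = +0.68700°, λ = -30.38950°
Δφ = 3.5397°,  Δλ = 0.2580°
a = sin²(Δφ/2) + cos φ₁ cos φ₂ sin²(Δλ/2) = 0.000959
c = 2·arcsin(√a) = 0.061943 rad = 3.5491°
d = R·c = 6371 × 0.061943 = 394.6 km

394.6 km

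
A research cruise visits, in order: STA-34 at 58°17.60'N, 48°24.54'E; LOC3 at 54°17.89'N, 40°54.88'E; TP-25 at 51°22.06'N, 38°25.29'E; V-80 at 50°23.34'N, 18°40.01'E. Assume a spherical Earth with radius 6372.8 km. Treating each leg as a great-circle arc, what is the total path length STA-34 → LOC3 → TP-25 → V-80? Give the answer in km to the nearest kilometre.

STA-34: φ = +58.29333°, λ = +48.40900°
LOC3: φ = +54.29817°, λ = +40.91467°
TP-25: φ = +51.36767°, λ = +38.42150°
V-80: φ = +50.38900°, λ = +18.66683°
STA-34→LOC3: c = 0.100541 rad, d = 640.73 km
LOC3→TP-25: c = 0.057499 rad, d = 366.43 km
TP-25→V-80: c = 0.217554 rad, d = 1386.43 km
Total = 640.73 + 366.43 + 1386.43 = 2393.58 km

2394 km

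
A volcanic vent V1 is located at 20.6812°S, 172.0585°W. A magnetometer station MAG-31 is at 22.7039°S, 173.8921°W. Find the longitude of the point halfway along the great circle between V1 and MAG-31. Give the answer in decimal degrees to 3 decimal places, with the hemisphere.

Bx = cos φ₂ cos Δλ = 0.922039,  By = cos φ₂ sin Δλ = -0.029518
φₘ = atan2(sin φ₁ + sin φ₂, √((cos φ₁ + Bx)² + By²)) = -21.69507°
λₘ = λ₁ + atan2(By, cos φ₁ + Bx) = -172.96886°

172.969°W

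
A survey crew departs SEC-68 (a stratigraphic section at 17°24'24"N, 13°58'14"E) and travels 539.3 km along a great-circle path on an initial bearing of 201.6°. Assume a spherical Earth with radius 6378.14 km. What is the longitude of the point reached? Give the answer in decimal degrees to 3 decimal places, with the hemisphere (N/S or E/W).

12.143°E

SEC-68: φ = +17.40667°, λ = +13.97056°
δ = d/R = 539.3/6378.14 = 0.084554 rad
φ₂ = arcsin(sin φ₁ cos δ + cos φ₁ sin δ cos θ)
   = arcsin(0.29915·0.99643 + 0.95421·0.08445·-0.92978) = 12.89446°
λ₂ = λ₁ + atan2(sin θ sin δ cos φ₁, cos δ − sin φ₁ sin φ₂) = 12.14287°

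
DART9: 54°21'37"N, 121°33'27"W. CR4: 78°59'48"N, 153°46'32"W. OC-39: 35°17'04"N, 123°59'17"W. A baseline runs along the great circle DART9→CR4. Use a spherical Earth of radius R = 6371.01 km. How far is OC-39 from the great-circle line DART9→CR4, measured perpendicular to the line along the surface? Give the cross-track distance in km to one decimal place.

683.8 km

DART9: φ = +54.36028°, λ = -121.55750°
CR4: φ = +78.99667°, λ = -153.77556°
OC-39: φ = +35.28444°, λ = -123.98806°
δ₁₃ = central angle DART9→OC-39 = 0.334243 rad  (haversine)
θ₁₃ = bearing DART9→OC-39 = 186.057°,  θ₁₂ = bearing DART9→CR4 = 346.999°
dₓₜ = R·arcsin(sin δ₁₃ · sin(θ₁₃ − θ₁₂)) = 6371.01·arcsin(0.32805·sin(-160.942°)) = -683.764 km
|dₓₜ| = 683.764 km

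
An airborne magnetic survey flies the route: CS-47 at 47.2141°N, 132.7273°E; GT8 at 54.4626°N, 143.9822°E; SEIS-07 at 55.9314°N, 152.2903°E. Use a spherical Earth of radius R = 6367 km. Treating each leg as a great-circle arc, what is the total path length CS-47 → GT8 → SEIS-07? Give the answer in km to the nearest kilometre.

1677 km

CS-47→GT8: c = 0.176777 rad, d = 1125.54 km
GT8→SEIS-07: c = 0.086579 rad, d = 551.25 km
Total = 1125.54 + 551.25 = 1676.79 km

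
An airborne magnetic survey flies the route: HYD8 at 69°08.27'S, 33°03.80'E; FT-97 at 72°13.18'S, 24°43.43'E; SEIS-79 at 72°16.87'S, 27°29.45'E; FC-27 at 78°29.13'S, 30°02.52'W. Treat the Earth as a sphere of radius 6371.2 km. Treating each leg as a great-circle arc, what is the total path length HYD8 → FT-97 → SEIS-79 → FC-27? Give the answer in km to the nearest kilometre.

HYD8: φ = -69.13783°, λ = +33.06333°
FT-97: φ = -72.21967°, λ = +24.72383°
SEIS-79: φ = -72.28117°, λ = +27.49083°
FC-27: φ = -78.48550°, λ = -30.04200°
HYD8→FT-97: c = 0.072073 rad, d = 459.19 km
FT-97→SEIS-79: c = 0.014760 rad, d = 94.04 km
SEIS-79→FC-27: c = 0.261500 rad, d = 1666.07 km
Total = 459.19 + 94.04 + 1666.07 = 2219.30 km

2219 km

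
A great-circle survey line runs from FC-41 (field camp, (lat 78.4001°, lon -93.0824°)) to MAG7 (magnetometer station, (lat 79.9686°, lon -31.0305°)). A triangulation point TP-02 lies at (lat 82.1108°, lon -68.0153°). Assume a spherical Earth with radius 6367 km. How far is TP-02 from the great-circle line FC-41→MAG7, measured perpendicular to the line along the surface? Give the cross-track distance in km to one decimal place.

165.6 km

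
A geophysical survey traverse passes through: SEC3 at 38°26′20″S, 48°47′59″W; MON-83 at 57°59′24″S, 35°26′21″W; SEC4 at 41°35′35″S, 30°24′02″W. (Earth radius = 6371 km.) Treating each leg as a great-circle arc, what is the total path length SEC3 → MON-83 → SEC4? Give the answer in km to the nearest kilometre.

4236 km

SEC3: φ = -38.43889°, λ = -48.79972°
MON-83: φ = -57.99000°, λ = -35.43917°
SEC4: φ = -41.59306°, λ = -30.40056°
SEC3→MON-83: c = 0.373362 rad, d = 2378.69 km
MON-83→SEC4: c = 0.291558 rad, d = 1857.52 km
Total = 2378.69 + 1857.52 = 4236.21 km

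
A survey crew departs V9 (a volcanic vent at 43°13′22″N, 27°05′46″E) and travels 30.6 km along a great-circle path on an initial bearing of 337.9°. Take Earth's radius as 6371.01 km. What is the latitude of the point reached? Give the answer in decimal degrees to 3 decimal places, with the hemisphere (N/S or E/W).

V9: φ = +43.22278°, λ = +27.09611°
δ = d/R = 30.6/6371.01 = 0.004803 rad
φ₂ = arcsin(sin φ₁ cos δ + cos φ₁ sin δ cos θ)
   = arcsin(0.68484·0.99999 + 0.72870·0.00480·0.92653) = 43.47766°
λ₂ = λ₁ + atan2(sin θ sin δ cos φ₁, cos δ − sin φ₁ sin φ₂) = 26.95343°

43.478°N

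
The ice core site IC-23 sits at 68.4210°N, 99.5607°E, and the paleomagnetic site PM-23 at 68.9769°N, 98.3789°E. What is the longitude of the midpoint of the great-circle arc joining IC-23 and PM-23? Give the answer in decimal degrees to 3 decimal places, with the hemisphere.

Bx = cos φ₂ cos Δλ = 0.358668,  By = cos φ₂ sin Δλ = -0.007399
φₘ = atan2(sin φ₁ + sin φ₂, √((cos φ₁ + Bx)² + By²)) = 68.69998°
λₘ = λ₁ + atan2(By, cos φ₁ + Bx) = 98.97715°

98.977°E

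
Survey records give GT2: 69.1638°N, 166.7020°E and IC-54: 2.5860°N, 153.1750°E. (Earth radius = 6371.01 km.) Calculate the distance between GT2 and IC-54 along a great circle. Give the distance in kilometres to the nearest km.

7471 km

Δφ = -66.5778°,  Δλ = -13.5270°
a = sin²(Δφ/2) + cos φ₁ cos φ₂ sin²(Δλ/2) = 0.306177
c = 2·arcsin(√a) = 1.172719 rad = 67.1919°
d = R·c = 6371.01 × 1.172719 = 7471.4 km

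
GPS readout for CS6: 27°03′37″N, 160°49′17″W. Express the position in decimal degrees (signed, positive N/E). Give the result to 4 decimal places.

lat: 27.0603° N → +27.0603°
lon: 160.8214° W → -160.8214°

+27.0603°, -160.8214°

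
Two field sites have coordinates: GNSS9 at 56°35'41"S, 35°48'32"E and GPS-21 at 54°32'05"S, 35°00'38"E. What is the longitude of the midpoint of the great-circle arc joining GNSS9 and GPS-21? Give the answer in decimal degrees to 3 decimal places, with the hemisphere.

35.399°E

GNSS9: φ = -56.59472°, λ = +35.80889°
GPS-21: φ = -54.53472°, λ = +35.01056°
Bx = cos φ₂ cos Δλ = 0.580153,  By = cos φ₂ sin Δλ = -0.008084
φₘ = atan2(sin φ₁ + sin φ₂, √((cos φ₁ + Bx)² + By²)) = -55.56537°
λₘ = λ₁ + atan2(By, cos φ₁ + Bx) = 35.39925°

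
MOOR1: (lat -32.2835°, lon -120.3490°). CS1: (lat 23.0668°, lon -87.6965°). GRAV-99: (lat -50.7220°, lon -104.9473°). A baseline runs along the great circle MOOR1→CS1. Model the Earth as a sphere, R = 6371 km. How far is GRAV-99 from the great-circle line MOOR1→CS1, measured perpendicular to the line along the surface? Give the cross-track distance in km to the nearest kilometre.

δ₁₃ = central angle MOOR1→GRAV-99 = 0.377897 rad  (haversine)
θ₁₃ = bearing MOOR1→GRAV-99 = 152.890°,  θ₁₂ = bearing MOOR1→CS1 = 33.677°
dₓₜ = R·arcsin(sin δ₁₃ · sin(θ₁₃ − θ₁₂)) = 6371·arcsin(0.36897·sin(119.213°)) = 2088.927 km
|dₓₜ| = 2088.927 km

2089 km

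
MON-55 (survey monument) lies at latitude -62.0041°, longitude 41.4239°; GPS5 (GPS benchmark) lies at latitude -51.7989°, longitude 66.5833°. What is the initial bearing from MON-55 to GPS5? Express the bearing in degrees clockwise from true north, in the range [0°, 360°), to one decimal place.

Δλ = 25.1594°
y = sin Δλ · cos φ₂ = 0.262915
x = cos φ₁ sin φ₂ − sin φ₁ cos φ₂ cos Δλ = 0.125369
θ = atan2(y, x) = 64.5063° → 64.5063° (mod 360°)

64.5°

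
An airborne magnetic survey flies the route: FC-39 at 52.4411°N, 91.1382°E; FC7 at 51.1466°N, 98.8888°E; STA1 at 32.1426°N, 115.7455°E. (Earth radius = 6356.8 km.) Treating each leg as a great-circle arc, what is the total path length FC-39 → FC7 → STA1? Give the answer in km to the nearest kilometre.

FC-39→FC7: c = 0.086614 rad, d = 550.59 km
FC7→STA1: c = 0.395841 rad, d = 2516.28 km
Total = 550.59 + 2516.28 = 3066.87 km

3067 km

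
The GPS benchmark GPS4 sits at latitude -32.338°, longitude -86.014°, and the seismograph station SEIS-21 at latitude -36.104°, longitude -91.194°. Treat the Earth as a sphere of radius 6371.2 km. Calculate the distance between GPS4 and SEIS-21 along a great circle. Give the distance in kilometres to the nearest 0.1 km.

Δφ = -3.7660°,  Δλ = -5.1800°
a = sin²(Δφ/2) + cos φ₁ cos φ₂ sin²(Δλ/2) = 0.002474
c = 2·arcsin(√a) = 0.099513 rad = 5.7017°
d = R·c = 6371.2 × 0.099513 = 634.0 km

634.0 km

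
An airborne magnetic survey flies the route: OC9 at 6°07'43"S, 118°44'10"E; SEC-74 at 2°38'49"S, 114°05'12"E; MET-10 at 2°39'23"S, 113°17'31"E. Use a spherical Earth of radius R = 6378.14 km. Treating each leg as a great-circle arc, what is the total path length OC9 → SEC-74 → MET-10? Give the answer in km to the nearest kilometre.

734 km

OC9: φ = -6.12861°, λ = +118.73611°
SEC-74: φ = -2.64694°, λ = +114.08667°
MET-10: φ = -2.65639°, λ = +113.29194°
OC9→SEC-74: c = 0.101178 rad, d = 645.33 km
SEC-74→MET-10: c = 0.013857 rad, d = 88.38 km
Total = 645.33 + 88.38 = 733.71 km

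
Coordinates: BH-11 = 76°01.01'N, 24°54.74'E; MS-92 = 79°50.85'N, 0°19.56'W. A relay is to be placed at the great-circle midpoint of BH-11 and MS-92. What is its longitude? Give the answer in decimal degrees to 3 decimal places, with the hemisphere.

14.299°E

BH-11: φ = +76.01683°, λ = +24.91233°
MS-92: φ = +79.84750°, λ = -0.32600°
Bx = cos φ₂ cos Δλ = 0.159442,  By = cos φ₂ sin Δλ = -0.075158
φₘ = atan2(sin φ₁ + sin φ₂, √((cos φ₁ + Bx)² + By²)) = 78.20841°
λₘ = λ₁ + atan2(By, cos φ₁ + Bx) = 14.29876°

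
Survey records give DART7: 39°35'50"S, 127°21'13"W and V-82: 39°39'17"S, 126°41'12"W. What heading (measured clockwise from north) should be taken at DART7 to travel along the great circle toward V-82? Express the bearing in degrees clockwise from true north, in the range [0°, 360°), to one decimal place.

96.6°

DART7: φ = -39.59722°, λ = -127.35361°
V-82: φ = -39.65472°, λ = -126.68667°
Δλ = 0.6669°
y = sin Δλ · cos φ₂ = 0.008962
x = cos φ₁ sin φ₂ − sin φ₁ cos φ₂ cos Δλ = -0.001037
θ = atan2(y, x) = 96.5994° → 96.5994° (mod 360°)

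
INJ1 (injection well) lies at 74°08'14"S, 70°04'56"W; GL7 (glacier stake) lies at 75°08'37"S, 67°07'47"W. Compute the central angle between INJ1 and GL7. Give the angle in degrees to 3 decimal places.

INJ1: φ = -74.13722°, λ = -70.08222°
GL7: φ = -75.14361°, λ = -67.12972°
Δφ = -1.0064°,  Δλ = 2.9525°
a = sin²(Δφ/2) + cos φ₁ cos φ₂ sin²(Δλ/2) = 0.000124
c = 2·arcsin(√a) = 0.022239 rad = 1.2742°

1.274°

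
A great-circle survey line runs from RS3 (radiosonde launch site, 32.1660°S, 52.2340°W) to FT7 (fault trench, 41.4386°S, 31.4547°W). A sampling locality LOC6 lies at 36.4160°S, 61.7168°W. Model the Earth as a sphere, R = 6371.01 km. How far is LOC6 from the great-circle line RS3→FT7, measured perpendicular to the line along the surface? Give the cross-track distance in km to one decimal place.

905.7 km

δ₁₃ = central angle RS3→LOC6 = 0.155453 rad  (haversine)
θ₁₃ = bearing RS3→LOC6 = 238.905°,  θ₁₂ = bearing RS3→FT7 = 125.125°
dₓₜ = R·arcsin(sin δ₁₃ · sin(θ₁₃ − θ₁₂)) = 6371.01·arcsin(0.15483·sin(113.780°)) = 905.712 km
|dₓₜ| = 905.712 km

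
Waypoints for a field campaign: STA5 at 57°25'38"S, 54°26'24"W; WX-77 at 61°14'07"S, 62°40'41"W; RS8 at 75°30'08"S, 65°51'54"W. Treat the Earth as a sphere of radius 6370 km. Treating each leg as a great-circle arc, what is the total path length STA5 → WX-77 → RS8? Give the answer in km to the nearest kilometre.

STA5: φ = -57.42722°, λ = -54.44000°
WX-77: φ = -61.23528°, λ = -62.67806°
RS8: φ = -75.50222°, λ = -65.86500°
STA5→WX-77: c = 0.098845 rad, d = 629.64 km
WX-77→RS8: c = 0.249760 rad, d = 1590.97 km
Total = 629.64 + 1590.97 = 2220.61 km

2221 km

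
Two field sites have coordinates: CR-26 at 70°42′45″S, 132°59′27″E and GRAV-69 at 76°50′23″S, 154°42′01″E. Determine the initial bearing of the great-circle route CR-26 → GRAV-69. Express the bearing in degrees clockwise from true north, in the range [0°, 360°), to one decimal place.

145.4°

CR-26: φ = -70.71250°, λ = +132.99083°
GRAV-69: φ = -76.83972°, λ = +154.70028°
Δλ = 21.7094°
y = sin Δλ · cos φ₂ = 0.084217
x = cos φ₁ sin φ₂ − sin φ₁ cos φ₂ cos Δλ = -0.121979
θ = atan2(y, x) = 145.3778° → 145.3778° (mod 360°)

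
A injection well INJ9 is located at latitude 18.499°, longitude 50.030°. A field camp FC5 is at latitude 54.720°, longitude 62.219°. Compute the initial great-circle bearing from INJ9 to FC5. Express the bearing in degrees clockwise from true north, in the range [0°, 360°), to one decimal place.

11.6°

Δλ = 12.1890°
y = sin Δλ · cos φ₂ = 0.121947
x = cos φ₁ sin φ₂ − sin φ₁ cos φ₂ cos Δλ = 0.595033
θ = atan2(y, x) = 11.5819° → 11.5819° (mod 360°)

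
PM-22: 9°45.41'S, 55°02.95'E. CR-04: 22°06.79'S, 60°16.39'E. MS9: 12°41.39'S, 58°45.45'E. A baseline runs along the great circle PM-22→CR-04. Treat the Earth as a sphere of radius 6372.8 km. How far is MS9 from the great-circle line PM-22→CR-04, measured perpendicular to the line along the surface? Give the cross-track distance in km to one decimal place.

254.2 km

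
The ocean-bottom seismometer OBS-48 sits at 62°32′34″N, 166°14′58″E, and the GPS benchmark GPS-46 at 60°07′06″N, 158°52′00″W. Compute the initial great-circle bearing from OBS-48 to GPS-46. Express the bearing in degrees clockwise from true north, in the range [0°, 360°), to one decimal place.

82.6°

OBS-48: φ = +62.54278°, λ = +166.24944°
GPS-46: φ = +60.11833°, λ = -158.86667°
Δλ = 34.8839°
y = sin Δλ · cos φ₂ = 0.284934
x = cos φ₁ sin φ₂ − sin φ₁ cos φ₂ cos Δλ = 0.037136
θ = atan2(y, x) = 82.5744° → 82.5744° (mod 360°)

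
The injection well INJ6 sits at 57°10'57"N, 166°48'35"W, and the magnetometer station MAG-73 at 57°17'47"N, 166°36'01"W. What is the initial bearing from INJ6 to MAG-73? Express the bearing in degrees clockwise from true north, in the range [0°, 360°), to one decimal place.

44.8°

INJ6: φ = +57.18250°, λ = -166.80972°
MAG-73: φ = +57.29639°, λ = -166.60028°
Δλ = 0.2094°
y = sin Δλ · cos φ₂ = 0.001975
x = cos φ₁ sin φ₂ − sin φ₁ cos φ₂ cos Δλ = 0.001991
θ = atan2(y, x) = 44.7727° → 44.7727° (mod 360°)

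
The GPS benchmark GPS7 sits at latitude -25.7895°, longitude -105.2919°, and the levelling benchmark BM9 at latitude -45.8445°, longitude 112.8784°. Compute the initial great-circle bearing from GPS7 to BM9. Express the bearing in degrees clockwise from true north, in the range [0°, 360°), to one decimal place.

206.0°

Δλ = -141.8297°
y = sin Δλ · cos φ₂ = -0.430504
x = cos φ₁ sin φ₂ − sin φ₁ cos φ₂ cos Δλ = -0.884260
θ = atan2(y, x) = -154.0407° → 205.9593° (mod 360°)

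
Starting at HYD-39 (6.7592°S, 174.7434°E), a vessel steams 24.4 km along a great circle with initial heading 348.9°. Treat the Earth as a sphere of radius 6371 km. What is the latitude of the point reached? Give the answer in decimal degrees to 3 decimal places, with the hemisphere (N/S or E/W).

6.544°S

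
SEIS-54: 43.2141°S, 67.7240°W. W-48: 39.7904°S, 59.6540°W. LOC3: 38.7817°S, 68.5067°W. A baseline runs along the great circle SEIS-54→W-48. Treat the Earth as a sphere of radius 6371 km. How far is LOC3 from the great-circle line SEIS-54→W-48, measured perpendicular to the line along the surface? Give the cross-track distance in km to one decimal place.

470.2 km

δ₁₃ = central angle SEIS-54→LOC3 = 0.078043 rad  (haversine)
θ₁₃ = bearing SEIS-54→LOC3 = 352.150°,  θ₁₂ = bearing SEIS-54→W-48 = 63.191°
dₓₜ = R·arcsin(sin δ₁₃ · sin(θ₁₃ − θ₁₂)) = 6371·arcsin(0.07796·sin(288.958°)) = -470.189 km
|dₓₜ| = 470.189 km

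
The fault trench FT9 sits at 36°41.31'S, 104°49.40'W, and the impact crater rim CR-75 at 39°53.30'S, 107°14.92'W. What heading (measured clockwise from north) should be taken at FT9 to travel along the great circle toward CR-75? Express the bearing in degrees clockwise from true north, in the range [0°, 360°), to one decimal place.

FT9: φ = -36.68850°, λ = -104.82333°
CR-75: φ = -39.88833°, λ = -107.24867°
Δλ = -2.4253°
y = sin Δλ · cos φ₂ = -0.032470
x = cos φ₁ sin φ₂ − sin φ₁ cos φ₂ cos Δλ = -0.056229
θ = atan2(y, x) = -149.9954° → 210.0046° (mod 360°)

210.0°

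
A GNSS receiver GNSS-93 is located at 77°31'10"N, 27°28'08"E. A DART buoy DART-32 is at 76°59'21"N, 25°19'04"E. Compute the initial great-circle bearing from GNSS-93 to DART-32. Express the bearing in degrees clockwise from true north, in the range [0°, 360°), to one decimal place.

222.9°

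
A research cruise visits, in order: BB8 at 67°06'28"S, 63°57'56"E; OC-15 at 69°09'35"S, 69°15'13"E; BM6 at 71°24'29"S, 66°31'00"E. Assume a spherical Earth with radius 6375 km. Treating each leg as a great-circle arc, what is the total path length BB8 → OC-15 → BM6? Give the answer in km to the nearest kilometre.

BB8: φ = -67.10778°, λ = +63.96556°
OC-15: φ = -69.15972°, λ = +69.25361°
BM6: φ = -71.40806°, λ = +66.51667°
BB8→OC-15: c = 0.049608 rad, d = 316.25 km
OC-15→BM6: c = 0.042411 rad, d = 270.37 km
Total = 316.25 + 270.37 = 586.62 km

587 km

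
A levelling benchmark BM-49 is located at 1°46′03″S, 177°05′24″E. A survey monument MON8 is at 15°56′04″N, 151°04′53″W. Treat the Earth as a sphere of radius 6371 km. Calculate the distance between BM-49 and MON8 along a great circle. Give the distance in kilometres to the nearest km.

4013 km

BM-49: φ = -1.76750°, λ = +177.09000°
MON8: φ = +15.93444°, λ = -151.08139°
Δφ = 17.7019°,  Δλ = 31.8286°
a = sin²(Δφ/2) + cos φ₁ cos φ₂ sin²(Δλ/2) = 0.095936
c = 2·arcsin(√a) = 0.629831 rad = 36.0866°
d = R·c = 6371 × 0.629831 = 4012.7 km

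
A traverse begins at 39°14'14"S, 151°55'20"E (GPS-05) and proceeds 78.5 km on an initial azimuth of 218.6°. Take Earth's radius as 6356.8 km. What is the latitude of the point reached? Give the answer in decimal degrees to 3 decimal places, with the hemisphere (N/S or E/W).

GPS-05: φ = -39.23722°, λ = +151.92222°
δ = d/R = 78.5/6356.8 = 0.012349 rad
φ₂ = arcsin(sin φ₁ cos δ + cos φ₁ sin δ cos θ)
   = arcsin(-0.63253·0.99992 + 0.77453·0.01235·-0.78152) = -39.78878°
λ₂ = λ₁ + atan2(sin θ sin δ cos φ₁, cos δ − sin φ₁ sin φ₂) = 151.34776°

39.789°S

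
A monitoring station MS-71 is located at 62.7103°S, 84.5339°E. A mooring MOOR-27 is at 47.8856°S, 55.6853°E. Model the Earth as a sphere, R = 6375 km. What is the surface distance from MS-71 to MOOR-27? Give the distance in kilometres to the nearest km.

2424 km

Δφ = 14.8247°,  Δλ = -28.8486°
a = sin²(Δφ/2) + cos φ₁ cos φ₂ sin²(Δλ/2) = 0.035722
c = 2·arcsin(√a) = 0.380294 rad = 21.7892°
d = R·c = 6375 × 0.380294 = 2424.4 km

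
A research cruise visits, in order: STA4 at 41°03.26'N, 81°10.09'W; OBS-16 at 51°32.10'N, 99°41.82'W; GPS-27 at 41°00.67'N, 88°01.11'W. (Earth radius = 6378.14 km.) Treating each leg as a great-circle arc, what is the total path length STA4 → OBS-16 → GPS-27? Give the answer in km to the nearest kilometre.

3305 km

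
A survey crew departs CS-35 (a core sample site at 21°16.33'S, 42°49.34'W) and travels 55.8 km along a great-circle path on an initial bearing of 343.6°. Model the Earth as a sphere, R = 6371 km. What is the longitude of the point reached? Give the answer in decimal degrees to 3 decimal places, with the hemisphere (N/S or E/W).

CS-35: φ = -21.27217°, λ = -42.82233°
δ = d/R = 55.8/6371 = 0.008758 rad
φ₂ = arcsin(sin φ₁ cos δ + cos φ₁ sin δ cos θ)
   = arcsin(-0.36280·0.99996 + 0.93187·0.00876·0.95931) = -20.79069°
λ₂ = λ₁ + atan2(sin θ sin δ cos φ₁, cos δ − sin φ₁ sin φ₂) = -42.97389°

42.974°W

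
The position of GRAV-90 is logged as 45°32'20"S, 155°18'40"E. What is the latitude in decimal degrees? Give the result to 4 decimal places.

45.5389°S

45° + 32′/60 + 20″/3600 = 45 + 0.53333 + 0.00556 = 45.5389°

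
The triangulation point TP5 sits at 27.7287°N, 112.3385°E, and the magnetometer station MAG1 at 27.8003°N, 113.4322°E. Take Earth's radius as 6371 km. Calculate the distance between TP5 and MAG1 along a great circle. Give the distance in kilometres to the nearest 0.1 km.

Δφ = 0.0716°,  Δλ = 1.0937°
a = sin²(Δφ/2) + cos φ₁ cos φ₂ sin²(Δλ/2) = 0.000072
c = 2·arcsin(√a) = 0.016937 rad = 0.9704°
d = R·c = 6371 × 0.016937 = 107.9 km

107.9 km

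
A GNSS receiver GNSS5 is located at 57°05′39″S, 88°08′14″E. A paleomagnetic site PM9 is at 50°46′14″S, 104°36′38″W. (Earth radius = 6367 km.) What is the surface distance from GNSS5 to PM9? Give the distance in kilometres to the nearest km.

7959 km

GNSS5: φ = -57.09417°, λ = +88.13722°
PM9: φ = -50.77056°, λ = -104.61056°
Δφ = 6.3236°,  Δλ = 167.2522°
a = sin²(Δφ/2) + cos φ₁ cos φ₂ sin²(Δλ/2) = 0.342380
c = 2·arcsin(√a) = 1.250087 rad = 71.6247°
d = R·c = 6367 × 1.250087 = 7959.3 km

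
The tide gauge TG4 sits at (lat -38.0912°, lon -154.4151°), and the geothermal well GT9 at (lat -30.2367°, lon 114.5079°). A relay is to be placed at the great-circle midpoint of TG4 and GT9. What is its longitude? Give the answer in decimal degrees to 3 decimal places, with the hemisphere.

Bx = cos φ₂ cos Δλ = -0.016239,  By = cos φ₂ sin Δλ = -0.863800
φₘ = atan2(sin φ₁ + sin φ₂, √((cos φ₁ + Bx)² + By²)) = -44.06423°
λₘ = λ₁ + atan2(By, cos φ₁ + Bx) = 157.32826°

157.328°E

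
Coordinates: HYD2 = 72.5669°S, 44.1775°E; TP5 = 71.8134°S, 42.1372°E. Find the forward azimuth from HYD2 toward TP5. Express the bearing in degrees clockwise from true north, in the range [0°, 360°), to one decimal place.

Δλ = -2.0403°
y = sin Δλ · cos φ₂ = -0.011112
x = cos φ₁ sin φ₂ − sin φ₁ cos φ₂ cos Δλ = 0.012962
θ = atan2(y, x) = -40.6058° → 319.3942° (mod 360°)

319.4°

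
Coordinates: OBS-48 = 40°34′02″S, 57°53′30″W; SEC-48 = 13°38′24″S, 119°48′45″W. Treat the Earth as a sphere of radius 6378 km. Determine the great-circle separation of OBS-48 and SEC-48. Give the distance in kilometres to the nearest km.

6673 km

OBS-48: φ = -40.56722°, λ = -57.89167°
SEC-48: φ = -13.64000°, λ = -119.81250°
Δφ = 26.9272°,  Δλ = -61.9208°
a = sin²(Δφ/2) + cos φ₁ cos φ₂ sin²(Δλ/2) = 0.249582
c = 2·arcsin(√a) = 1.046231 rad = 59.9446°
d = R·c = 6378 × 1.046231 = 6672.9 km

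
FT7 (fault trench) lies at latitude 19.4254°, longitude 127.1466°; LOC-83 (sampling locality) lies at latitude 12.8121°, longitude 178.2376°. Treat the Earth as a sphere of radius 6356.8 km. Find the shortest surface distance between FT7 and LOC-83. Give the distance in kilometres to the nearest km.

5476 km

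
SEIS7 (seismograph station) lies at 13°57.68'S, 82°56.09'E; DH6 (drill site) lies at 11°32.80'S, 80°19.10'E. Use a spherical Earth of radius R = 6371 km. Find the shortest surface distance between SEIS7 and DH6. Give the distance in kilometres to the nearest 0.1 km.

SEIS7: φ = -13.96133°, λ = +82.93483°
DH6: φ = -11.54667°, λ = +80.31833°
Δφ = 2.4147°,  Δλ = -2.6165°
a = sin²(Δφ/2) + cos φ₁ cos φ₂ sin²(Δλ/2) = 0.000940
c = 2·arcsin(√a) = 0.061315 rad = 3.5131°
d = R·c = 6371 × 0.061315 = 390.6 km

390.6 km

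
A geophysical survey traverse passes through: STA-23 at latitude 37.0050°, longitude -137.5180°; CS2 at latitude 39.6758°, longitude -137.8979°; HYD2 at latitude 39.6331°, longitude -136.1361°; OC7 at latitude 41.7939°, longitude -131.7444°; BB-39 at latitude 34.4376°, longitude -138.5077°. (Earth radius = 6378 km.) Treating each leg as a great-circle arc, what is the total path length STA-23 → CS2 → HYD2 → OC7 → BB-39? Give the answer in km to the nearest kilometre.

1902 km

STA-23→CS2: c = 0.046903 rad, d = 299.15 km
CS2→HYD2: c = 0.023685 rad, d = 151.07 km
HYD2→OC7: c = 0.069251 rad, d = 441.69 km
OC7→BB-39: c = 0.158341 rad, d = 1009.90 km
Total = 299.15 + 151.07 + 441.69 + 1009.90 = 1901.80 km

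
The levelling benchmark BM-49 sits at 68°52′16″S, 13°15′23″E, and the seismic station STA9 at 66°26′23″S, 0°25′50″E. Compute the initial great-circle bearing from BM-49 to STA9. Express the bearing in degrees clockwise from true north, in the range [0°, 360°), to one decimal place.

BM-49: φ = -68.87111°, λ = +13.25639°
STA9: φ = -66.43972°, λ = +0.43056°
Δλ = -12.8258°
y = sin Δλ · cos φ₂ = -0.088732
x = cos φ₁ sin φ₂ − sin φ₁ cos φ₂ cos Δλ = 0.033120
θ = atan2(y, x) = -69.5312° → 290.4688° (mod 360°)

290.5°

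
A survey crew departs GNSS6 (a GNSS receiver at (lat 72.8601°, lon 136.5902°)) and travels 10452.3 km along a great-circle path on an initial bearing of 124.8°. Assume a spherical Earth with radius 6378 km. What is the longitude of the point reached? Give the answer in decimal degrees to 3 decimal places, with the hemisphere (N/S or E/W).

δ = d/R = 10452.3/6378 = 1.638805 rad
φ₂ = arcsin(sin φ₁ cos δ + cos φ₁ sin δ cos θ)
   = arcsin(0.95559·-0.06796 + 0.29471·0.99769·-0.57071) = -13.45857°
λ₂ = λ₁ + atan2(sin θ sin δ cos φ₁, cos δ − sin φ₁ sin φ₂) = -166.01706°

166.017°W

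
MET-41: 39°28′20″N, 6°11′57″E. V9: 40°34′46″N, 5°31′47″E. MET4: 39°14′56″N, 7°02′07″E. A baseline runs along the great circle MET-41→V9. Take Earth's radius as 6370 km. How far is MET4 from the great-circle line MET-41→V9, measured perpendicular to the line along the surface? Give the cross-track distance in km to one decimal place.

55.2 km

MET-41: φ = +39.47222°, λ = +6.19917°
V9: φ = +40.57944°, λ = +5.52972°
MET4: φ = +39.24889°, λ = +7.03528°
δ₁₃ = central angle MET-41→MET4 = 0.011937 rad  (haversine)
θ₁₃ = bearing MET-41→MET4 = 108.793°,  θ₁₂ = bearing MET-41→V9 = 335.371°
dₓₜ = R·arcsin(sin δ₁₃ · sin(θ₁₃ − θ₁₂)) = 6370·arcsin(0.01194·sin(-226.578°)) = 55.227 km
|dₓₜ| = 55.227 km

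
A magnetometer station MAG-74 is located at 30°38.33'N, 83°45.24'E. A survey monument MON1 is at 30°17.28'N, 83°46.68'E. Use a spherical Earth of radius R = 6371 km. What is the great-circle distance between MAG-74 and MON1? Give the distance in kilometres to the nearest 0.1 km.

39.1 km

MAG-74: φ = +30.63883°, λ = +83.75400°
MON1: φ = +30.28800°, λ = +83.77800°
Δφ = -0.3508°,  Δλ = 0.0240°
a = sin²(Δφ/2) + cos φ₁ cos φ₂ sin²(Δλ/2) = 0.000009
c = 2·arcsin(√a) = 0.006134 rad = 0.3514°
d = R·c = 6371 × 0.006134 = 39.1 km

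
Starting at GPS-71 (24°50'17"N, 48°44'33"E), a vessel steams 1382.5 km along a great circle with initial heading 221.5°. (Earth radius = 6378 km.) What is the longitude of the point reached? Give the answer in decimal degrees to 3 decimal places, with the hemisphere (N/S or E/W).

40.246°E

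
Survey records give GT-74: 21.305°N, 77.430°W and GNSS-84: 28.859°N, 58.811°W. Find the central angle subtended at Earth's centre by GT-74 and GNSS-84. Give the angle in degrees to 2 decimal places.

Δφ = 7.5540°,  Δλ = 18.6190°
a = sin²(Δφ/2) + cos φ₁ cos φ₂ sin²(Δλ/2) = 0.025692
c = 2·arcsin(√a) = 0.321962 rad = 18.4471°

18.45°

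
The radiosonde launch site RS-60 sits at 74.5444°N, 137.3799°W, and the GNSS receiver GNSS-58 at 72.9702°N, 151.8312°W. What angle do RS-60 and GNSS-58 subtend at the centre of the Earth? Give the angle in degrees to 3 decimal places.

4.324°

Δφ = -1.5742°,  Δλ = -14.4513°
a = sin²(Δφ/2) + cos φ₁ cos φ₂ sin²(Δλ/2) = 0.001423
c = 2·arcsin(√a) = 0.075474 rad = 4.3243°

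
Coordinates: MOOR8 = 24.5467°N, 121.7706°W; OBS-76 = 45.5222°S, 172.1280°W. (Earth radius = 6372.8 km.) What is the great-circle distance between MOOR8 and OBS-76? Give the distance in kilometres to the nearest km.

9307 km

Δφ = -70.0689°,  Δλ = -50.3574°
a = sin²(Δφ/2) + cos φ₁ cos φ₂ sin²(Δλ/2) = 0.444910
c = 2·arcsin(√a) = 1.460391 rad = 83.6743°
d = R·c = 6372.8 × 1.460391 = 9306.8 km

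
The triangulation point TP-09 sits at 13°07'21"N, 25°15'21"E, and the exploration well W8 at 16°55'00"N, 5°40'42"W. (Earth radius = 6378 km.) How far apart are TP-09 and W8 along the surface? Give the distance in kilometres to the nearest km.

TP-09: φ = +13.12250°, λ = +25.25583°
W8: φ = +16.91667°, λ = -5.67833°
Δφ = 3.7942°,  Δλ = -30.9342°
a = sin²(Δφ/2) + cos φ₁ cos φ₂ sin²(Δλ/2) = 0.067362
c = 2·arcsin(√a) = 0.525097 rad = 30.0858°
d = R·c = 6378 × 0.525097 = 3349.1 km

3349 km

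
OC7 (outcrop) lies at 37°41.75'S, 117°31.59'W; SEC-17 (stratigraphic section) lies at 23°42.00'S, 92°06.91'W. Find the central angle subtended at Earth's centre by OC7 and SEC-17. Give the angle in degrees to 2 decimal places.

OC7: φ = -37.69583°, λ = -117.52650°
SEC-17: φ = -23.70000°, λ = -92.11517°
Δφ = 13.9958°,  Δλ = 25.4113°
a = sin²(Δφ/2) + cos φ₁ cos φ₂ sin²(Δλ/2) = 0.049893
c = 2·arcsin(√a) = 0.450534 rad = 25.8137°

25.81°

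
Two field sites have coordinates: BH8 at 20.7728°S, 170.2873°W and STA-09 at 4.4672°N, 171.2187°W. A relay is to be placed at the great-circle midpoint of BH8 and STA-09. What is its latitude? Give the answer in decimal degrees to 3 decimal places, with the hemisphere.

Bx = cos φ₂ cos Δλ = 0.996830,  By = cos φ₂ sin Δλ = -0.016206
φₘ = atan2(sin φ₁ + sin φ₂, √((cos φ₁ + Bx)² + By²)) = -8.15307°
λₘ = λ₁ + atan2(By, cos φ₁ + Bx) = -170.76794°

8.153°S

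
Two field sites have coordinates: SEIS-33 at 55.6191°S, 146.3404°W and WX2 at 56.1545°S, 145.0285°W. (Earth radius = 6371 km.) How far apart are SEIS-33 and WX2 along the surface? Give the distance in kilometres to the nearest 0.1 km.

Δφ = -0.5354°,  Δλ = 1.3119°
a = sin²(Δφ/2) + cos φ₁ cos φ₂ sin²(Δλ/2) = 0.000063
c = 2·arcsin(√a) = 0.015881 rad = 0.9099°
d = R·c = 6371 × 0.015881 = 101.2 km

101.2 km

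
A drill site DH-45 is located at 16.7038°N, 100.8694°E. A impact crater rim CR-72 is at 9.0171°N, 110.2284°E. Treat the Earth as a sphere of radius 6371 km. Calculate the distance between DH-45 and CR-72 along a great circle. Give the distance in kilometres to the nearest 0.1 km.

1325.9 km

Δφ = -7.6867°,  Δλ = 9.3590°
a = sin²(Δφ/2) + cos φ₁ cos φ₂ sin²(Δλ/2) = 0.010789
c = 2·arcsin(√a) = 0.208114 rad = 11.9241°
d = R·c = 6371 × 0.208114 = 1325.9 km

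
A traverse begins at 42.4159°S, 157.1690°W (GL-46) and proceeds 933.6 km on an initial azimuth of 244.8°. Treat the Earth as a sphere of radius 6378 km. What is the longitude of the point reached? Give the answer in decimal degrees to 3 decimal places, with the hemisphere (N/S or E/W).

δ = d/R = 933.6/6378 = 0.146378 rad
φ₂ = arcsin(sin φ₁ cos δ + cos φ₁ sin δ cos θ)
   = arcsin(-0.67451·0.98931 + 0.73827·0.14586·-0.42578) = -45.49116°
λ₂ = λ₁ + atan2(sin θ sin δ cos φ₁, cos δ − sin φ₁ sin φ₂) = -168.02030°

168.020°W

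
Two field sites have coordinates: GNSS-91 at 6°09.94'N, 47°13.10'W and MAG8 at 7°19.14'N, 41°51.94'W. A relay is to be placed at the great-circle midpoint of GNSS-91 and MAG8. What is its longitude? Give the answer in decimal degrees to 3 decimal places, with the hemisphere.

GNSS-91: φ = +6.16567°, λ = -47.21833°
MAG8: φ = +7.31900°, λ = -41.86567°
Bx = cos φ₂ cos Δλ = 0.987527,  By = cos φ₂ sin Δλ = 0.092526
φₘ = atan2(sin φ₁ + sin φ₂, √((cos φ₁ + Bx)² + By²)) = 6.74963°
λₘ = λ₁ + atan2(By, cos φ₁ + Bx) = -44.54519°

44.545°W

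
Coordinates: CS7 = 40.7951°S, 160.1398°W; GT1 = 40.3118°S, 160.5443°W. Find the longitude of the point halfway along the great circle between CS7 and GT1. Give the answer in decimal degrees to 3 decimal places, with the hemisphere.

Bx = cos φ₂ cos Δλ = 0.762516,  By = cos φ₂ sin Δλ = -0.005383
φₘ = atan2(sin φ₁ + sin φ₂, √((cos φ₁ + Bx)² + By²)) = -40.55363°
λₘ = λ₁ + atan2(By, cos φ₁ + Bx) = -160.34278°

160.343°W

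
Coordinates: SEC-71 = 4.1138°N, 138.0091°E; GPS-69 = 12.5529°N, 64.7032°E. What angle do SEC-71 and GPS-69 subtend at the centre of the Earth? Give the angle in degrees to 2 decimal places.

72.83°

Δφ = 8.4391°,  Δλ = -73.3059°
a = sin²(Δφ/2) + cos φ₁ cos φ₂ sin²(Δλ/2) = 0.352368
c = 2·arcsin(√a) = 1.271064 rad = 72.8266°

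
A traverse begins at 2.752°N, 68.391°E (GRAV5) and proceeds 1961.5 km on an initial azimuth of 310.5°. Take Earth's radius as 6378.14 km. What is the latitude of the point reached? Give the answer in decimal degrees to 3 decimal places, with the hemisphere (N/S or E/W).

δ = d/R = 1961.5/6378.14 = 0.307535 rad
φ₂ = arcsin(sin φ₁ cos δ + cos φ₁ sin δ cos θ)
   = arcsin(0.04801·0.95308 + 0.99885·0.30271·0.64945) = 14.01217°
λ₂ = λ₁ + atan2(sin θ sin δ cos φ₁, cos δ − sin φ₁ sin φ₂) = 54.66719°

14.012°N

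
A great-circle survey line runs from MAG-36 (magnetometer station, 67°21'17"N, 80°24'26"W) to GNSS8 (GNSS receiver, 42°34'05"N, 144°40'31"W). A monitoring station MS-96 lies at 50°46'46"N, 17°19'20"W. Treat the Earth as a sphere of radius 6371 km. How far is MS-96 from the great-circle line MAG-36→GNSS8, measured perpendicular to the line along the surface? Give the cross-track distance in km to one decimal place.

29.8 km

MAG-36: φ = +67.35472°, λ = -80.40722°
GNSS8: φ = +42.56806°, λ = -144.67528°
MS-96: φ = +50.77944°, λ = -17.32222°
δ₁₃ = central angle MAG-36→MS-96 = 0.600248 rad  (haversine)
θ₁₃ = bearing MAG-36→MS-96 = 86.536°,  θ₁₂ = bearing MAG-36→GNSS8 = 267.011°
dₓₜ = R·arcsin(sin δ₁₃ · sin(θ₁₃ − θ₁₂)) = 6371·arcsin(0.56485·sin(-180.475°)) = 29.816 km
|dₓₜ| = 29.816 km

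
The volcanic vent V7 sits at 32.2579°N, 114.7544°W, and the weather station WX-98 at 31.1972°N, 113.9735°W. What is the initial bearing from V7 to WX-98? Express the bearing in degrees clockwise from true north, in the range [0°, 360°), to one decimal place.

Δλ = 0.7809°
y = sin Δλ · cos φ₂ = 0.011658
x = cos φ₁ sin φ₂ − sin φ₁ cos φ₂ cos Δλ = -0.018469
θ = atan2(y, x) = 147.7395° → 147.7395° (mod 360°)

147.7°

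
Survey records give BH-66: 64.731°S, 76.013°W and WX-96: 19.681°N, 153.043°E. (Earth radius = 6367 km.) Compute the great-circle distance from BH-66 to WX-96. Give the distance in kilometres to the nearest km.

13847 km

Δφ = 84.4120°,  Δλ = -130.9440°
a = sin²(Δφ/2) + cos φ₁ cos φ₂ sin²(Δλ/2) = 0.783976
c = 2·arcsin(√a) = 2.174812 rad = 124.6075°
d = R·c = 6367 × 2.174812 = 13847.0 km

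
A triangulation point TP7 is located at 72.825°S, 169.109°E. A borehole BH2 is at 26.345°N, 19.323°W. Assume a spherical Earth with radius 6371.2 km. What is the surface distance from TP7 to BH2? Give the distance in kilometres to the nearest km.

Δφ = 99.1700°,  Δλ = 171.5680°
a = sin²(Δφ/2) + cos φ₁ cos φ₂ sin²(Δλ/2) = 0.842874
c = 2·arcsin(√a) = 2.326426 rad = 133.2944°
d = R·c = 6371.2 × 2.326426 = 14822.1 km

14822 km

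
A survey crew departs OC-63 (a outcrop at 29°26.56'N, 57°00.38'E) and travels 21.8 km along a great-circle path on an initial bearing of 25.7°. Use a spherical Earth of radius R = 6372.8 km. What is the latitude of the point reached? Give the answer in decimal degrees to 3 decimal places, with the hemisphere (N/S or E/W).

29.619°N

OC-63: φ = +29.44267°, λ = +57.00633°
δ = d/R = 21.8/6372.8 = 0.003421 rad
φ₂ = arcsin(sin φ₁ cos δ + cos φ₁ sin δ cos θ)
   = arcsin(0.49155·0.99999 + 0.87085·0.00342·0.90108) = 29.61924°
λ₂ = λ₁ + atan2(sin θ sin δ cos φ₁, cos δ − sin φ₁ sin φ₂) = 57.10410°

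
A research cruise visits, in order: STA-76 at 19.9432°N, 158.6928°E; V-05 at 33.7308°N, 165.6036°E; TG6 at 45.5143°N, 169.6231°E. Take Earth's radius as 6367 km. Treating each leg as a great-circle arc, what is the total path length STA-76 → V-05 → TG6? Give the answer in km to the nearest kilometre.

3031 km

STA-76→V-05: c = 0.263417 rad, d = 1677.17 km
V-05→TG6: c = 0.212566 rad, d = 1353.41 km
Total = 1677.17 + 1353.41 = 3030.58 km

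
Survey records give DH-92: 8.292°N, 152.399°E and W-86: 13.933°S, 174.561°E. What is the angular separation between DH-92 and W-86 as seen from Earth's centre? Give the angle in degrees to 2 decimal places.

Δφ = -22.2250°,  Δλ = 22.1620°
a = sin²(Δφ/2) + cos φ₁ cos φ₂ sin²(Δλ/2) = 0.072625
c = 2·arcsin(√a) = 0.545728 rad = 31.2679°

31.27°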